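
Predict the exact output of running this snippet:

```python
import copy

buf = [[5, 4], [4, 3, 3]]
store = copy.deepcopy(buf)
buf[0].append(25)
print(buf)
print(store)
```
[[5, 4, 25], [4, 3, 3]]
[[5, 4], [4, 3, 3]]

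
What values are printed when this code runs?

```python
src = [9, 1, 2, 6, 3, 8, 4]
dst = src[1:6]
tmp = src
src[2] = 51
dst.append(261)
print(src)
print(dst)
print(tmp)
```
[9, 1, 51, 6, 3, 8, 4]
[1, 2, 6, 3, 8, 261]
[9, 1, 51, 6, 3, 8, 4]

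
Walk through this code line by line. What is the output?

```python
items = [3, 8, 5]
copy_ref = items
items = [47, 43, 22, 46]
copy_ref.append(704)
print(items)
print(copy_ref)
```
[47, 43, 22, 46]
[3, 8, 5, 704]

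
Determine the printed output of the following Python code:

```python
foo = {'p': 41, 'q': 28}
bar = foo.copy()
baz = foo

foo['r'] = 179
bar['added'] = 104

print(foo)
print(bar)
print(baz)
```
{'p': 41, 'q': 28, 'r': 179}
{'p': 41, 'q': 28, 'added': 104}
{'p': 41, 'q': 28, 'r': 179}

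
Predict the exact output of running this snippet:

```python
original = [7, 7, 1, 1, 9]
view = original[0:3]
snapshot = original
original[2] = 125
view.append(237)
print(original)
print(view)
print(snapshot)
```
[7, 7, 125, 1, 9]
[7, 7, 1, 237]
[7, 7, 125, 1, 9]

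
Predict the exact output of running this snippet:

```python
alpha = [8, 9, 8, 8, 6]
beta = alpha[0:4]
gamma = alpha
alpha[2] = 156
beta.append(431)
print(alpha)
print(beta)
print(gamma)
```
[8, 9, 156, 8, 6]
[8, 9, 8, 8, 431]
[8, 9, 156, 8, 6]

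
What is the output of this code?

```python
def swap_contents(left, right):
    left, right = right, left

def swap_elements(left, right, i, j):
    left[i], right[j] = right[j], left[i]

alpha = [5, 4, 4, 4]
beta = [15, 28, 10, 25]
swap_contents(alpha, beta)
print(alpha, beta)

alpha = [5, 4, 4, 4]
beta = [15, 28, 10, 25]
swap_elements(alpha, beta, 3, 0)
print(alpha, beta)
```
[5, 4, 4, 4] [15, 28, 10, 25]
[5, 4, 4, 15] [4, 28, 10, 25]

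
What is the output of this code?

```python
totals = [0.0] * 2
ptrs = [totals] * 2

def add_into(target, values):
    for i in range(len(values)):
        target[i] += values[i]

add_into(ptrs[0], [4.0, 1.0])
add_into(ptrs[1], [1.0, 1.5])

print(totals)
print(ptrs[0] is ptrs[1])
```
[5.0, 2.5]
True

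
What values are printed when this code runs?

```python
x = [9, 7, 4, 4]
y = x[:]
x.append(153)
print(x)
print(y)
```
[9, 7, 4, 4, 153]
[9, 7, 4, 4]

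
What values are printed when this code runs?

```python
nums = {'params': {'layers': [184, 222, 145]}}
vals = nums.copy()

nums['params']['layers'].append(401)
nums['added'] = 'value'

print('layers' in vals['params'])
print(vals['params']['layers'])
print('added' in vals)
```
True
[184, 222, 145, 401]
False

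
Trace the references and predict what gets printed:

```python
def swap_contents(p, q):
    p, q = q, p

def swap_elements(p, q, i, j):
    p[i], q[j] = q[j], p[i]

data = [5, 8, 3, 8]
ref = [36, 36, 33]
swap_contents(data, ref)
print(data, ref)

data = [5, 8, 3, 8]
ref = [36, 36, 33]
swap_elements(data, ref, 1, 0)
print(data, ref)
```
[5, 8, 3, 8] [36, 36, 33]
[5, 36, 3, 8] [8, 36, 33]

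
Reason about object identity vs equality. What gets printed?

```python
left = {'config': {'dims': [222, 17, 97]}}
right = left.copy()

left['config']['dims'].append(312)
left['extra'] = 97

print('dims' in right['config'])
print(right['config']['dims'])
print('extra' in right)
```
True
[222, 17, 97, 312]
False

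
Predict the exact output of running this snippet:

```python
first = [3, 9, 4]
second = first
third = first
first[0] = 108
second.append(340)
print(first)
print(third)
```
[108, 9, 4, 340]
[108, 9, 4, 340]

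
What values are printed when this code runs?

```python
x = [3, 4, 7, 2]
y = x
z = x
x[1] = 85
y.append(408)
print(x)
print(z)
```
[3, 85, 7, 2, 408]
[3, 85, 7, 2, 408]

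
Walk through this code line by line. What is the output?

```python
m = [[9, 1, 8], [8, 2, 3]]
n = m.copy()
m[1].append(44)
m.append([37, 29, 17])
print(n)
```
[[9, 1, 8], [8, 2, 3, 44]]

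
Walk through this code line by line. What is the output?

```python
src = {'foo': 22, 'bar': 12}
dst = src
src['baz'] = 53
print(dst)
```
{'foo': 22, 'bar': 12, 'baz': 53}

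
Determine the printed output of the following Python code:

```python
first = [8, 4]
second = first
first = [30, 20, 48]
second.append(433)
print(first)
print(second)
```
[30, 20, 48]
[8, 4, 433]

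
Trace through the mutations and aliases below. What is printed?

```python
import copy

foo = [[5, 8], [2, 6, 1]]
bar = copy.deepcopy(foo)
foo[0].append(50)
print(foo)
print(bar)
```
[[5, 8, 50], [2, 6, 1]]
[[5, 8], [2, 6, 1]]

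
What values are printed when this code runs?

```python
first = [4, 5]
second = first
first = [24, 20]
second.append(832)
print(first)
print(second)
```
[24, 20]
[4, 5, 832]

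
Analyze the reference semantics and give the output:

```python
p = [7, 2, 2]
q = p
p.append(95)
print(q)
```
[7, 2, 2, 95]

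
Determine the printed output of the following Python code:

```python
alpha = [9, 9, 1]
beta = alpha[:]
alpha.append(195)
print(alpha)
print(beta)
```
[9, 9, 1, 195]
[9, 9, 1]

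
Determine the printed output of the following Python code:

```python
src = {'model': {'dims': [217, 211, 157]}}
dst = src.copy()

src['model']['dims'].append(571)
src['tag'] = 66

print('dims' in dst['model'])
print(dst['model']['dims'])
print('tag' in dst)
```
True
[217, 211, 157, 571]
False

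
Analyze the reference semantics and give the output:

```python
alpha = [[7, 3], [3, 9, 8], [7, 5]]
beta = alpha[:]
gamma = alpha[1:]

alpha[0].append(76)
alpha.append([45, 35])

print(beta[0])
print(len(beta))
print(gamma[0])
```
[7, 3, 76]
3
[3, 9, 8]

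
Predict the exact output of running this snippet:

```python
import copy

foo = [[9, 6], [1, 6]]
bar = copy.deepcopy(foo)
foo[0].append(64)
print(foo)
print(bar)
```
[[9, 6, 64], [1, 6]]
[[9, 6], [1, 6]]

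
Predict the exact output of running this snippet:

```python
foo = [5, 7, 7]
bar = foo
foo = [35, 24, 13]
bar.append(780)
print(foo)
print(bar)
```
[35, 24, 13]
[5, 7, 7, 780]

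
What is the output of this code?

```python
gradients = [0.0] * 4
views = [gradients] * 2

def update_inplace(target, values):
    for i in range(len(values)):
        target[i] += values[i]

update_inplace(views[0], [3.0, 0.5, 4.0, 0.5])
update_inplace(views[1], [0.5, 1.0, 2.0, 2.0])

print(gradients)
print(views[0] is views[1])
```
[3.5, 1.5, 6.0, 2.5]
True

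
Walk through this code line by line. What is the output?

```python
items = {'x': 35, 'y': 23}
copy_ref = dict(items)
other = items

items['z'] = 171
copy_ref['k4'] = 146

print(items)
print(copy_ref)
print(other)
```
{'x': 35, 'y': 23, 'z': 171}
{'x': 35, 'y': 23, 'k4': 146}
{'x': 35, 'y': 23, 'z': 171}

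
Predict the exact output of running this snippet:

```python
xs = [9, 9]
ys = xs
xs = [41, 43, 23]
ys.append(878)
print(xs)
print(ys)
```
[41, 43, 23]
[9, 9, 878]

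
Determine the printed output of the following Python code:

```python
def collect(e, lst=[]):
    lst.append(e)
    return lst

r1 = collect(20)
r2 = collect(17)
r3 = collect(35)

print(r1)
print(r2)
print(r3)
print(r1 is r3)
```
[20, 17, 35]
[20, 17, 35]
[20, 17, 35]
True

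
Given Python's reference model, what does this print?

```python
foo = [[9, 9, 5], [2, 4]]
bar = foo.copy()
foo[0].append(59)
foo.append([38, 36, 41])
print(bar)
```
[[9, 9, 5, 59], [2, 4]]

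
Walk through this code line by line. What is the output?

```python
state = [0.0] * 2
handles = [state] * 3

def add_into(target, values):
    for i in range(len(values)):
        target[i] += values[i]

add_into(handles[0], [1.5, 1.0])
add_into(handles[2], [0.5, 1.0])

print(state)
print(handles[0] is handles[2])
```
[2.0, 2.0]
True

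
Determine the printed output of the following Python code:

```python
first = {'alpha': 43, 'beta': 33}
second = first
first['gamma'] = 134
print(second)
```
{'alpha': 43, 'beta': 33, 'gamma': 134}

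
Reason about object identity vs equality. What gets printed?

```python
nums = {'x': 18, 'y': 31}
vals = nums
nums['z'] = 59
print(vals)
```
{'x': 18, 'y': 31, 'z': 59}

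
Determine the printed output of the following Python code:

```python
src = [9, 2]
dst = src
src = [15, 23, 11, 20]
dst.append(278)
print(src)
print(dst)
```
[15, 23, 11, 20]
[9, 2, 278]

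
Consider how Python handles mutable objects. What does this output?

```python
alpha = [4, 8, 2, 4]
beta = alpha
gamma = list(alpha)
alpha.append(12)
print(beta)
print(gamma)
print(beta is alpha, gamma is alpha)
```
[4, 8, 2, 4, 12]
[4, 8, 2, 4]
True False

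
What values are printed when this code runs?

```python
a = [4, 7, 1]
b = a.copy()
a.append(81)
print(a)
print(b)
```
[4, 7, 1, 81]
[4, 7, 1]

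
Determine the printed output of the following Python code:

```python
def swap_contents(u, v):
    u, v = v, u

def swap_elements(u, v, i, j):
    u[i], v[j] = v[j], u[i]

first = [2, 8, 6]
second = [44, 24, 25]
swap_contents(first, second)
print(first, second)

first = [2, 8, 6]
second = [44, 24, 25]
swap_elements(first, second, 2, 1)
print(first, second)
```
[2, 8, 6] [44, 24, 25]
[2, 8, 24] [44, 6, 25]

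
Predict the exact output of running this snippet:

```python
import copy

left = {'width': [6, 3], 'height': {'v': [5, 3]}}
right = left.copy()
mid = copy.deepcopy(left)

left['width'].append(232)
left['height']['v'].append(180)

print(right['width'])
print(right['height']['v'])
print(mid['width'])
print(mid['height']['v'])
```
[6, 3, 232]
[5, 3, 180]
[6, 3]
[5, 3]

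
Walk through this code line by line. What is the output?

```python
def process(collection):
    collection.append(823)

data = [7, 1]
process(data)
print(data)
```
[7, 1, 823]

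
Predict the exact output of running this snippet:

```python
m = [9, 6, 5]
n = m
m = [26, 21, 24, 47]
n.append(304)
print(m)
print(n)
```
[26, 21, 24, 47]
[9, 6, 5, 304]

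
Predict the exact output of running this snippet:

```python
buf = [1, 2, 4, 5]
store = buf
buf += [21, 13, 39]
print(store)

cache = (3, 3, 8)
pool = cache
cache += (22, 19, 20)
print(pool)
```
[1, 2, 4, 5, 21, 13, 39]
(3, 3, 8)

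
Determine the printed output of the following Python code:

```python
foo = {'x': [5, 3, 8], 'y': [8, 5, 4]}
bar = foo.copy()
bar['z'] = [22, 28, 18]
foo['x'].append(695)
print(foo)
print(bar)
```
{'x': [5, 3, 8, 695], 'y': [8, 5, 4]}
{'x': [5, 3, 8, 695], 'y': [8, 5, 4], 'z': [22, 28, 18]}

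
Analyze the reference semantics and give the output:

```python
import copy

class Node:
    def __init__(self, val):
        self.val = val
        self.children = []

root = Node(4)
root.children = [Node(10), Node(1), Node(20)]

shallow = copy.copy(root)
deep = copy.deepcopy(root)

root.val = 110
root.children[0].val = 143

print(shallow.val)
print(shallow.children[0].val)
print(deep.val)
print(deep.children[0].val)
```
4
143
4
10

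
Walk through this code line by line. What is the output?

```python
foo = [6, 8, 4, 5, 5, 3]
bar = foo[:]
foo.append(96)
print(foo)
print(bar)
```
[6, 8, 4, 5, 5, 3, 96]
[6, 8, 4, 5, 5, 3]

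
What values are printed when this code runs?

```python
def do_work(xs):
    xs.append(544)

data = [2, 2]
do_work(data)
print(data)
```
[2, 2, 544]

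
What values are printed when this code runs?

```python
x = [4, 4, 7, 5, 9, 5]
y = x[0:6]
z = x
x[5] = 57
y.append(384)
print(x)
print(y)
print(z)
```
[4, 4, 7, 5, 9, 57]
[4, 4, 7, 5, 9, 5, 384]
[4, 4, 7, 5, 9, 57]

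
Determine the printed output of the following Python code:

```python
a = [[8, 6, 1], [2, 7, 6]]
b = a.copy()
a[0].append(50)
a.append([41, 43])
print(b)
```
[[8, 6, 1, 50], [2, 7, 6]]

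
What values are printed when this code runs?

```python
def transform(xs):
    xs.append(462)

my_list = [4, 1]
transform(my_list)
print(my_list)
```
[4, 1, 462]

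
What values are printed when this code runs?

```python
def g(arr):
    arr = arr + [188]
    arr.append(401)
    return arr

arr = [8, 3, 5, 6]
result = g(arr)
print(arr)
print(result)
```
[8, 3, 5, 6]
[8, 3, 5, 6, 188, 401]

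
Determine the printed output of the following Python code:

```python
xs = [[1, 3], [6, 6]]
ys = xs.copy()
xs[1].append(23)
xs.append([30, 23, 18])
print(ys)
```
[[1, 3], [6, 6, 23]]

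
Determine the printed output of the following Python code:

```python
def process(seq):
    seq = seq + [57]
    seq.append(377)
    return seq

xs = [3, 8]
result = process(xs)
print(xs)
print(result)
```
[3, 8]
[3, 8, 57, 377]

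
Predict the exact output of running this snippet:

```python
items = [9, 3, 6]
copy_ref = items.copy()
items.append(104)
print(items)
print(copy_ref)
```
[9, 3, 6, 104]
[9, 3, 6]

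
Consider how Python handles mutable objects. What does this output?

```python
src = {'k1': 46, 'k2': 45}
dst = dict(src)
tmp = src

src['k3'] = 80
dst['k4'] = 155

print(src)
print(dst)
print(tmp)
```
{'k1': 46, 'k2': 45, 'k3': 80}
{'k1': 46, 'k2': 45, 'k4': 155}
{'k1': 46, 'k2': 45, 'k3': 80}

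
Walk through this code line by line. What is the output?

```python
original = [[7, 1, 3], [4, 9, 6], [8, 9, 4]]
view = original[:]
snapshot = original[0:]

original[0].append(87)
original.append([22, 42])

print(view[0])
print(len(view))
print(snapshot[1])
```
[7, 1, 3, 87]
3
[4, 9, 6]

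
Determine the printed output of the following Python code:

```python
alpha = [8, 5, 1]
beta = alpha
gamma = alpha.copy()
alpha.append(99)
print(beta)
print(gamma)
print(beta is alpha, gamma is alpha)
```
[8, 5, 1, 99]
[8, 5, 1]
True False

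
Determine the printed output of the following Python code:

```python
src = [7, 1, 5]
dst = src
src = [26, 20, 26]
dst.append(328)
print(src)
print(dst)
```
[26, 20, 26]
[7, 1, 5, 328]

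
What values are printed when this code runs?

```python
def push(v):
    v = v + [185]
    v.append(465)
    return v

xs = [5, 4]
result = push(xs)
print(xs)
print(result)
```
[5, 4]
[5, 4, 185, 465]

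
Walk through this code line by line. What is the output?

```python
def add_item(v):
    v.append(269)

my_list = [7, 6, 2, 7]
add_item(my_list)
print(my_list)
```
[7, 6, 2, 7, 269]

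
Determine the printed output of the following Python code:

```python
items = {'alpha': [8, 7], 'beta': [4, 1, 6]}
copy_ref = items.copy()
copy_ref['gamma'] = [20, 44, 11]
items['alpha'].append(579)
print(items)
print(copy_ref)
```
{'alpha': [8, 7, 579], 'beta': [4, 1, 6]}
{'alpha': [8, 7, 579], 'beta': [4, 1, 6], 'gamma': [20, 44, 11]}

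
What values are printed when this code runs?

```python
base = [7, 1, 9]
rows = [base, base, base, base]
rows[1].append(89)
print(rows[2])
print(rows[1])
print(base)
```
[7, 1, 9, 89]
[7, 1, 9, 89]
[7, 1, 9, 89]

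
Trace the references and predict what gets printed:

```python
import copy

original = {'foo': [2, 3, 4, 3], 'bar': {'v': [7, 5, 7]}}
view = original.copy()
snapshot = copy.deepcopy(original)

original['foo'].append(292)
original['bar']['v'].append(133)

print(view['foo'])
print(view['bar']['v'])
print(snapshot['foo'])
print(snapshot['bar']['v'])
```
[2, 3, 4, 3, 292]
[7, 5, 7, 133]
[2, 3, 4, 3]
[7, 5, 7]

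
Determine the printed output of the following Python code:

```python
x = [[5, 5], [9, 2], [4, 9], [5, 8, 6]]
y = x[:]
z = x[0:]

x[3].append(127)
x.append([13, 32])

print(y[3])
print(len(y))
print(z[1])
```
[5, 8, 6, 127]
4
[9, 2]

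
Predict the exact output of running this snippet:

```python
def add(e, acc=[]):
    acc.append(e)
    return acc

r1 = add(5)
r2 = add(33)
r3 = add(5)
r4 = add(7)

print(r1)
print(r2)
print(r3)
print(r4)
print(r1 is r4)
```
[5, 33, 5, 7]
[5, 33, 5, 7]
[5, 33, 5, 7]
[5, 33, 5, 7]
True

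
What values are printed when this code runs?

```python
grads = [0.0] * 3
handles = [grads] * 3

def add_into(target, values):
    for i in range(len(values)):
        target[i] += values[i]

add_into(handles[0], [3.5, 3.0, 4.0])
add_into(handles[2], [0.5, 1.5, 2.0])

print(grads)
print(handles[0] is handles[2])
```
[4.0, 4.5, 6.0]
True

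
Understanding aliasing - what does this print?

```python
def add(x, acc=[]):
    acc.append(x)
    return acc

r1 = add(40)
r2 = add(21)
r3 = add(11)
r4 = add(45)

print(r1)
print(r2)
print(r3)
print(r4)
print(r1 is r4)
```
[40, 21, 11, 45]
[40, 21, 11, 45]
[40, 21, 11, 45]
[40, 21, 11, 45]
True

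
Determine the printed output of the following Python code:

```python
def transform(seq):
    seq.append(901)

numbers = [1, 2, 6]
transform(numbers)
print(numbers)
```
[1, 2, 6, 901]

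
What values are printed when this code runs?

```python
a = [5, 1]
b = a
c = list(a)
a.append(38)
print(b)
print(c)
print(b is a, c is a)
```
[5, 1, 38]
[5, 1]
True False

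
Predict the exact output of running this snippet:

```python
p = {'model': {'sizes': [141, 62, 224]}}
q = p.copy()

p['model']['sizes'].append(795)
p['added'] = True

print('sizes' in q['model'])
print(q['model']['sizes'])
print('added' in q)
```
True
[141, 62, 224, 795]
False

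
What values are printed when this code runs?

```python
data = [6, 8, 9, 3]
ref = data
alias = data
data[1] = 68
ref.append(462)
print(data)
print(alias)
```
[6, 68, 9, 3, 462]
[6, 68, 9, 3, 462]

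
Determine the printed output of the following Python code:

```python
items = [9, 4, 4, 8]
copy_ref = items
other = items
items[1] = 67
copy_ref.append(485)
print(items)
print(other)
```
[9, 67, 4, 8, 485]
[9, 67, 4, 8, 485]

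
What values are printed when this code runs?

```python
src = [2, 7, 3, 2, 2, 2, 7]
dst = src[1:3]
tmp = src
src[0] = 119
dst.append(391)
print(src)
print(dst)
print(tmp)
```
[119, 7, 3, 2, 2, 2, 7]
[7, 3, 391]
[119, 7, 3, 2, 2, 2, 7]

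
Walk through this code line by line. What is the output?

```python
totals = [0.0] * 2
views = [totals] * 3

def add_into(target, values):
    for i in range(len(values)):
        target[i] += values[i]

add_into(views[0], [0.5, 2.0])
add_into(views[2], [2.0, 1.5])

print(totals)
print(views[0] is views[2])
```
[2.5, 3.5]
True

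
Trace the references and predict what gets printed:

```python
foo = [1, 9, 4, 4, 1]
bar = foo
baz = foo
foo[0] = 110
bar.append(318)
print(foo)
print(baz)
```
[110, 9, 4, 4, 1, 318]
[110, 9, 4, 4, 1, 318]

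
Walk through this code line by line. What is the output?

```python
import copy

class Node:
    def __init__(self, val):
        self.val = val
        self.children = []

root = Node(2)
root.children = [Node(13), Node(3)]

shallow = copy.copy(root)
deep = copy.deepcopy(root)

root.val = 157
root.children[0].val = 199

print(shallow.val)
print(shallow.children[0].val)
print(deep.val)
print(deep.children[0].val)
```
2
199
2
13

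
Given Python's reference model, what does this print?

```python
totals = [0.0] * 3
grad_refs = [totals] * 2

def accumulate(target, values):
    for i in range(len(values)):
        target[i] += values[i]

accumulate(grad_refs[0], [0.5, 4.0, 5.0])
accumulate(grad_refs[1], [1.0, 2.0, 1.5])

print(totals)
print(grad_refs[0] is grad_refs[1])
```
[1.5, 6.0, 6.5]
True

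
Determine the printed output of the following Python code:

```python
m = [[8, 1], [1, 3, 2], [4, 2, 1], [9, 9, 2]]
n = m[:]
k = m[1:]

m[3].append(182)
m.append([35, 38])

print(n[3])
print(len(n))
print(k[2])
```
[9, 9, 2, 182]
4
[9, 9, 2, 182]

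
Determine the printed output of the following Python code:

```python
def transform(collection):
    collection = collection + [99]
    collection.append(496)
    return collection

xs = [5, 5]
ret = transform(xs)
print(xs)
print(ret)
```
[5, 5]
[5, 5, 99, 496]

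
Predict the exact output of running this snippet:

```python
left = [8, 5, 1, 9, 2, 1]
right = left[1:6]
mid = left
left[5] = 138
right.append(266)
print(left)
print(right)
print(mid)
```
[8, 5, 1, 9, 2, 138]
[5, 1, 9, 2, 1, 266]
[8, 5, 1, 9, 2, 138]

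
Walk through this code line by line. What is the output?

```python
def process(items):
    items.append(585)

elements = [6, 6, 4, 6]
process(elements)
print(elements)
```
[6, 6, 4, 6, 585]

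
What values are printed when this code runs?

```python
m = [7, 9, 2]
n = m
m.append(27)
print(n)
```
[7, 9, 2, 27]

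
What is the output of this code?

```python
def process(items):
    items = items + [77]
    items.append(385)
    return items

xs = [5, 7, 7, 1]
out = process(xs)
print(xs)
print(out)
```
[5, 7, 7, 1]
[5, 7, 7, 1, 77, 385]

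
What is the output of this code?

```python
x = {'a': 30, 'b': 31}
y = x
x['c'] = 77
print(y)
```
{'a': 30, 'b': 31, 'c': 77}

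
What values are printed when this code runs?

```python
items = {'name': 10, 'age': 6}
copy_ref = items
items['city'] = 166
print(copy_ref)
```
{'name': 10, 'age': 6, 'city': 166}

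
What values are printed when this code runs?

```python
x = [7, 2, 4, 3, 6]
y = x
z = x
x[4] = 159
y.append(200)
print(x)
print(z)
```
[7, 2, 4, 3, 159, 200]
[7, 2, 4, 3, 159, 200]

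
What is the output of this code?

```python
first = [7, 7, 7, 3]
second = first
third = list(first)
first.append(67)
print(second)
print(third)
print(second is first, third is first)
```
[7, 7, 7, 3, 67]
[7, 7, 7, 3]
True False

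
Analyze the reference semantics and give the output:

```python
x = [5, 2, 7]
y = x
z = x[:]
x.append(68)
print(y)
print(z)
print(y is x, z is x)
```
[5, 2, 7, 68]
[5, 2, 7]
True False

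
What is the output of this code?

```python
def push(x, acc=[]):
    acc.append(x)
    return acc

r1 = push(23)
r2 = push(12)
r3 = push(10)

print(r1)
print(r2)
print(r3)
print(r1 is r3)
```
[23, 12, 10]
[23, 12, 10]
[23, 12, 10]
True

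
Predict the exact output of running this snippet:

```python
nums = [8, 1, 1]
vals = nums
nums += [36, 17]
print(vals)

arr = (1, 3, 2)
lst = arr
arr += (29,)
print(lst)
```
[8, 1, 1, 36, 17]
(1, 3, 2)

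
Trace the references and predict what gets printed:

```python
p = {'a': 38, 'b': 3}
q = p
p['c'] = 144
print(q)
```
{'a': 38, 'b': 3, 'c': 144}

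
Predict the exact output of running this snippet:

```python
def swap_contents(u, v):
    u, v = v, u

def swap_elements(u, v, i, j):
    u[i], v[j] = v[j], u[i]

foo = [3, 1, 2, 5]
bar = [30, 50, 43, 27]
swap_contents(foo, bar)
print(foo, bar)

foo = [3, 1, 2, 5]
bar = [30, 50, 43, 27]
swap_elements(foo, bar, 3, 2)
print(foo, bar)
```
[3, 1, 2, 5] [30, 50, 43, 27]
[3, 1, 2, 43] [30, 50, 5, 27]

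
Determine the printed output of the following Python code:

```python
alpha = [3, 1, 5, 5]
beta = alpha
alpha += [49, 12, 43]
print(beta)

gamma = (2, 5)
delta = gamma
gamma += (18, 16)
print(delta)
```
[3, 1, 5, 5, 49, 12, 43]
(2, 5)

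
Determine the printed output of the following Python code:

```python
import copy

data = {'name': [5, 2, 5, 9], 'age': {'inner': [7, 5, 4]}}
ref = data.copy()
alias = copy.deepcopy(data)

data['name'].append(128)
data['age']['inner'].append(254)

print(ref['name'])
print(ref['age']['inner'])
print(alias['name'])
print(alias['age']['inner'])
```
[5, 2, 5, 9, 128]
[7, 5, 4, 254]
[5, 2, 5, 9]
[7, 5, 4]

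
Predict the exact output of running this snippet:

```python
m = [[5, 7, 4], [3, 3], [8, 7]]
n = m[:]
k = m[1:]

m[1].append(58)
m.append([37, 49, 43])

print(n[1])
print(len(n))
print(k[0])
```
[3, 3, 58]
3
[3, 3, 58]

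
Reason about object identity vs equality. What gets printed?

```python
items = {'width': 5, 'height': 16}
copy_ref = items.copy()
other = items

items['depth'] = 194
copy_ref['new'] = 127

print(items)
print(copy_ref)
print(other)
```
{'width': 5, 'height': 16, 'depth': 194}
{'width': 5, 'height': 16, 'new': 127}
{'width': 5, 'height': 16, 'depth': 194}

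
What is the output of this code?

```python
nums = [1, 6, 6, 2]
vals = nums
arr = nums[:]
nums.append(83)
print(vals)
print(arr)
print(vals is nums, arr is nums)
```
[1, 6, 6, 2, 83]
[1, 6, 6, 2]
True False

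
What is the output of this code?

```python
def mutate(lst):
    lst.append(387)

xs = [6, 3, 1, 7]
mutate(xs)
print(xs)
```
[6, 3, 1, 7, 387]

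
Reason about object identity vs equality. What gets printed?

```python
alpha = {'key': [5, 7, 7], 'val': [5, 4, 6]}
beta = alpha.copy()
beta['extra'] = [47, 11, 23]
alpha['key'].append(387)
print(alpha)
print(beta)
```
{'key': [5, 7, 7, 387], 'val': [5, 4, 6]}
{'key': [5, 7, 7, 387], 'val': [5, 4, 6], 'extra': [47, 11, 23]}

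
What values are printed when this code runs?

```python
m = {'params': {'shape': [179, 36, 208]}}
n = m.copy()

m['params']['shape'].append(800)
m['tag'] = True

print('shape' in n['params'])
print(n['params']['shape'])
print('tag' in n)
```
True
[179, 36, 208, 800]
False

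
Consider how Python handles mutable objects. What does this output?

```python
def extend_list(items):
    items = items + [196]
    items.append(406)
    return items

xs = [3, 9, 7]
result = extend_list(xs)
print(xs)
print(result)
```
[3, 9, 7]
[3, 9, 7, 196, 406]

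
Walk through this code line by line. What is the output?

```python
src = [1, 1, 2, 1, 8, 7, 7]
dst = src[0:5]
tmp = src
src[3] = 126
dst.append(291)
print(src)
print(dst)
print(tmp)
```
[1, 1, 2, 126, 8, 7, 7]
[1, 1, 2, 1, 8, 291]
[1, 1, 2, 126, 8, 7, 7]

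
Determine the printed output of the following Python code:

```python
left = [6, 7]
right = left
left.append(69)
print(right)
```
[6, 7, 69]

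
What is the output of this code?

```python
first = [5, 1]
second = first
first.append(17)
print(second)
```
[5, 1, 17]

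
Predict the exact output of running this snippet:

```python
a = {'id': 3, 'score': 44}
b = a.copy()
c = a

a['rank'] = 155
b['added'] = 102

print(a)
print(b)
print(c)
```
{'id': 3, 'score': 44, 'rank': 155}
{'id': 3, 'score': 44, 'added': 102}
{'id': 3, 'score': 44, 'rank': 155}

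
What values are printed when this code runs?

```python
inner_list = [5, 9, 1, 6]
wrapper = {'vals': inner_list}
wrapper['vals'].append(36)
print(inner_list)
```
[5, 9, 1, 6, 36]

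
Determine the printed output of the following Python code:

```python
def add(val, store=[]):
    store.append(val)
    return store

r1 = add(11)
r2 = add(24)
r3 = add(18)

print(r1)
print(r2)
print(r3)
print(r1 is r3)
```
[11, 24, 18]
[11, 24, 18]
[11, 24, 18]
True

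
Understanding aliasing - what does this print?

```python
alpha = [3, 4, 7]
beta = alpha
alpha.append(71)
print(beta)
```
[3, 4, 7, 71]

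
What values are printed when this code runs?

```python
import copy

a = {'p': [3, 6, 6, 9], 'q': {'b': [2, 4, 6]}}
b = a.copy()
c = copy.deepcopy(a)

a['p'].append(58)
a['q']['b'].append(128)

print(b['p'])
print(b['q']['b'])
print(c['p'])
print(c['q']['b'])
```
[3, 6, 6, 9, 58]
[2, 4, 6, 128]
[3, 6, 6, 9]
[2, 4, 6]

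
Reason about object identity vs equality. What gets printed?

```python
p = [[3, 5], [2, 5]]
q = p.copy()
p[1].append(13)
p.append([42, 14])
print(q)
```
[[3, 5], [2, 5, 13]]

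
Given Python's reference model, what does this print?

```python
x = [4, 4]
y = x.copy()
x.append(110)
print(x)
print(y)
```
[4, 4, 110]
[4, 4]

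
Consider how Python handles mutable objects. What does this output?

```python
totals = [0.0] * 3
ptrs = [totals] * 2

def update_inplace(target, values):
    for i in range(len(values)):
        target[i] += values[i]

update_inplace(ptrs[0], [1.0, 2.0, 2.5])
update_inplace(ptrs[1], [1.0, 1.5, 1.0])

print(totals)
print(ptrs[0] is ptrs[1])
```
[2.0, 3.5, 3.5]
True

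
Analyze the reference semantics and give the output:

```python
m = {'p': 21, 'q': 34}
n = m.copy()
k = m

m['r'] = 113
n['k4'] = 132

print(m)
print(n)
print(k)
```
{'p': 21, 'q': 34, 'r': 113}
{'p': 21, 'q': 34, 'k4': 132}
{'p': 21, 'q': 34, 'r': 113}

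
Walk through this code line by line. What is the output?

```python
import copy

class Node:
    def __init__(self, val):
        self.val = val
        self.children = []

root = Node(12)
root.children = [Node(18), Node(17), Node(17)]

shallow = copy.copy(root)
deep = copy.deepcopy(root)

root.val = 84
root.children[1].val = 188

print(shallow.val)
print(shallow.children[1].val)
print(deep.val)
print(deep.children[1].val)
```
12
188
12
17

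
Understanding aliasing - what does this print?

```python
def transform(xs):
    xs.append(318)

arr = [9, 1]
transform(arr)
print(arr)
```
[9, 1, 318]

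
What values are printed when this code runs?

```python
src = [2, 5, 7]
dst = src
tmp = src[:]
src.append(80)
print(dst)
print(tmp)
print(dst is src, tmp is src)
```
[2, 5, 7, 80]
[2, 5, 7]
True False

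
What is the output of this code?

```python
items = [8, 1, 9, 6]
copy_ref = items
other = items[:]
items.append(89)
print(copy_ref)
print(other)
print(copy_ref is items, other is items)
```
[8, 1, 9, 6, 89]
[8, 1, 9, 6]
True False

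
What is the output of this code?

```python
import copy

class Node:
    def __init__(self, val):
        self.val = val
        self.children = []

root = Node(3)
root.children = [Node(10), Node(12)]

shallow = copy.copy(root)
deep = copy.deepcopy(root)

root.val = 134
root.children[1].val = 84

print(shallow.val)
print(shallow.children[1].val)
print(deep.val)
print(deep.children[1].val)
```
3
84
3
12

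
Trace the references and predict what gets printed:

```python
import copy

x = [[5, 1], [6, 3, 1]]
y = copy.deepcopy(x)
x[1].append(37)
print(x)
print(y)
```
[[5, 1], [6, 3, 1, 37]]
[[5, 1], [6, 3, 1]]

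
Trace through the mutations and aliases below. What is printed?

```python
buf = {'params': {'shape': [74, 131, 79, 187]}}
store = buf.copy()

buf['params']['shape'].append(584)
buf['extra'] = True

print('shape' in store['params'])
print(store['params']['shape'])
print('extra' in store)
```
True
[74, 131, 79, 187, 584]
False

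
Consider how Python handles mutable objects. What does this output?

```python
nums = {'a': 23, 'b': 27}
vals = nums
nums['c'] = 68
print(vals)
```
{'a': 23, 'b': 27, 'c': 68}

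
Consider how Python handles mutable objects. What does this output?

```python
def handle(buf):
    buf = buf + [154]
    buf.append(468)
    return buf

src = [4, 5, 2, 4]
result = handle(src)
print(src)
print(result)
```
[4, 5, 2, 4]
[4, 5, 2, 4, 154, 468]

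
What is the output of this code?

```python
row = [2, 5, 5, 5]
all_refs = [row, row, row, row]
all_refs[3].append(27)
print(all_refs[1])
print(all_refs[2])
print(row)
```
[2, 5, 5, 5, 27]
[2, 5, 5, 5, 27]
[2, 5, 5, 5, 27]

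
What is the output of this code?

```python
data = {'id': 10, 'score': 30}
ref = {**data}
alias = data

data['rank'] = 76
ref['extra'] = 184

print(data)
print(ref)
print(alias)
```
{'id': 10, 'score': 30, 'rank': 76}
{'id': 10, 'score': 30, 'extra': 184}
{'id': 10, 'score': 30, 'rank': 76}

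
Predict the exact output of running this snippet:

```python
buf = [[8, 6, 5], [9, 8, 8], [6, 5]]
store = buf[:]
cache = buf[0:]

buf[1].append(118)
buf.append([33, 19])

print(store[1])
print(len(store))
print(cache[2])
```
[9, 8, 8, 118]
3
[6, 5]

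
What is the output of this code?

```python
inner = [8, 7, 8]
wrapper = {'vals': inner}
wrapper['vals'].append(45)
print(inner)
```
[8, 7, 8, 45]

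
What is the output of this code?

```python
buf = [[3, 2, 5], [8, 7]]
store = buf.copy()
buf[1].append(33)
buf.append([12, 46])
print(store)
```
[[3, 2, 5], [8, 7, 33]]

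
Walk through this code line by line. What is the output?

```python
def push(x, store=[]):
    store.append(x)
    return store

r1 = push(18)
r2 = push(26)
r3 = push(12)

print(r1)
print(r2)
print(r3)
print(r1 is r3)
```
[18, 26, 12]
[18, 26, 12]
[18, 26, 12]
True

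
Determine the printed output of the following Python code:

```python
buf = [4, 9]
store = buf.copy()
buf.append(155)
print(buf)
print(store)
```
[4, 9, 155]
[4, 9]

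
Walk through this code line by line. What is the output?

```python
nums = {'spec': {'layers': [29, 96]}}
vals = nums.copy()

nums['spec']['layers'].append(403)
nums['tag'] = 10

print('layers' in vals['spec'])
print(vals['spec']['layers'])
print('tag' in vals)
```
True
[29, 96, 403]
False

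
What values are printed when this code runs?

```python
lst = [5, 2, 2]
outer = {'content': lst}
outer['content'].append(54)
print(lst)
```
[5, 2, 2, 54]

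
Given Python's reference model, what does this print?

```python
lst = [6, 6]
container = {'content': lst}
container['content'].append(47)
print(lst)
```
[6, 6, 47]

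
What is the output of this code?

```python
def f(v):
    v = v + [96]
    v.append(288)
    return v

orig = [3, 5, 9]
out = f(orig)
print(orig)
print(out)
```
[3, 5, 9]
[3, 5, 9, 96, 288]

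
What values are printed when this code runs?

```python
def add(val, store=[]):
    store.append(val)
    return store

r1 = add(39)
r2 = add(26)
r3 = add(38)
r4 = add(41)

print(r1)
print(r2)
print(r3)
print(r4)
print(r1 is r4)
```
[39, 26, 38, 41]
[39, 26, 38, 41]
[39, 26, 38, 41]
[39, 26, 38, 41]
True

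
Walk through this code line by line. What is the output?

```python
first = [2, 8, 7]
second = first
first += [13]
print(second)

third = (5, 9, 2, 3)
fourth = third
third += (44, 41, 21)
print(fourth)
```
[2, 8, 7, 13]
(5, 9, 2, 3)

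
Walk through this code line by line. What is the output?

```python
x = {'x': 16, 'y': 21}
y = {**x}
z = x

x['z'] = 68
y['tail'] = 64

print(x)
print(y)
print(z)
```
{'x': 16, 'y': 21, 'z': 68}
{'x': 16, 'y': 21, 'tail': 64}
{'x': 16, 'y': 21, 'z': 68}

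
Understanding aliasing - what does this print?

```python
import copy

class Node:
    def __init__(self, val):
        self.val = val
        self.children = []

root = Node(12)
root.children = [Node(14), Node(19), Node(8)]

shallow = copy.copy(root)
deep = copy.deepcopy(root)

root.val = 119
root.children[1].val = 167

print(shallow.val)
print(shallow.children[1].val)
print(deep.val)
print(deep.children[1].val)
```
12
167
12
19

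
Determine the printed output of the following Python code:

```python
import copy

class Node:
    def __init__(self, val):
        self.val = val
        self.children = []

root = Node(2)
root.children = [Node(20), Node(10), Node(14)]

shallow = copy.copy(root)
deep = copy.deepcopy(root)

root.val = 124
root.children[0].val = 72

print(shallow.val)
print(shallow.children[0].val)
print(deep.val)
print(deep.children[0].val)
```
2
72
2
20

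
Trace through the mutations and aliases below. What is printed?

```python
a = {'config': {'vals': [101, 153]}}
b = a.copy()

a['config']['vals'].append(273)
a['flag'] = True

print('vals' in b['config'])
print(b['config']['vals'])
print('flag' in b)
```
True
[101, 153, 273]
False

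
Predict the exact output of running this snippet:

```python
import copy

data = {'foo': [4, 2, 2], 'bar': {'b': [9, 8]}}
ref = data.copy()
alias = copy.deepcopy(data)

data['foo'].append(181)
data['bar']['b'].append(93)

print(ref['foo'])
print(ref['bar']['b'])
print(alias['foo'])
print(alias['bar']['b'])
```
[4, 2, 2, 181]
[9, 8, 93]
[4, 2, 2]
[9, 8]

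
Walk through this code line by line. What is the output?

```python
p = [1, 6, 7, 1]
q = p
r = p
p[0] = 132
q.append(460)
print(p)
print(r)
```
[132, 6, 7, 1, 460]
[132, 6, 7, 1, 460]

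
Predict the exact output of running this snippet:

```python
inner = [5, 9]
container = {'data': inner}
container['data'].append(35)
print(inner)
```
[5, 9, 35]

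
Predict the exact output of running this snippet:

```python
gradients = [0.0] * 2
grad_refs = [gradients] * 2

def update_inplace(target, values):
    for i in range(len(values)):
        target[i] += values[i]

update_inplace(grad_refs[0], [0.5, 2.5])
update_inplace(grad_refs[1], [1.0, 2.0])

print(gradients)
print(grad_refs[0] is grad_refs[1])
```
[1.5, 4.5]
True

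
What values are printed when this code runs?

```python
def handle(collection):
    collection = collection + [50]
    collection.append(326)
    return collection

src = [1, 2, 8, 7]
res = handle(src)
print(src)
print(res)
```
[1, 2, 8, 7]
[1, 2, 8, 7, 50, 326]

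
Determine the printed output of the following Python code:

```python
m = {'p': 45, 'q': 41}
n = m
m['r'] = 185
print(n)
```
{'p': 45, 'q': 41, 'r': 185}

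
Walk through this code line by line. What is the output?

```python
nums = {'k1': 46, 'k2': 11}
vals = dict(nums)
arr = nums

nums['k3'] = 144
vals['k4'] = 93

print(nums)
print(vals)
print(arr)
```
{'k1': 46, 'k2': 11, 'k3': 144}
{'k1': 46, 'k2': 11, 'k4': 93}
{'k1': 46, 'k2': 11, 'k3': 144}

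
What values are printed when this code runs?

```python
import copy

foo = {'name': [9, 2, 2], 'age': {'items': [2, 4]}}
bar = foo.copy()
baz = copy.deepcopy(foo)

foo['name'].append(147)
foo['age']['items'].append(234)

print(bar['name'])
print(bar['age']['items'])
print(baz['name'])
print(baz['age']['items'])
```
[9, 2, 2, 147]
[2, 4, 234]
[9, 2, 2]
[2, 4]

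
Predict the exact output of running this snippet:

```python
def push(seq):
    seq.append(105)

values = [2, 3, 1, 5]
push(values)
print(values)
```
[2, 3, 1, 5, 105]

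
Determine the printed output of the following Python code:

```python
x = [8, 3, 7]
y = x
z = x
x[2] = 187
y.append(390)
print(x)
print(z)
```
[8, 3, 187, 390]
[8, 3, 187, 390]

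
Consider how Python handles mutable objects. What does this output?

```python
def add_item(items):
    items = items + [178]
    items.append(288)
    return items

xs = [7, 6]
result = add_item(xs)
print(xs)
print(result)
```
[7, 6]
[7, 6, 178, 288]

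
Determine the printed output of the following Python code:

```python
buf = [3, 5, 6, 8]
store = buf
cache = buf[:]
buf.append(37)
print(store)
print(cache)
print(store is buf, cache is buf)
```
[3, 5, 6, 8, 37]
[3, 5, 6, 8]
True False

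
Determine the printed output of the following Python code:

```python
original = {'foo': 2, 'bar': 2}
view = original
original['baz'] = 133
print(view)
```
{'foo': 2, 'bar': 2, 'baz': 133}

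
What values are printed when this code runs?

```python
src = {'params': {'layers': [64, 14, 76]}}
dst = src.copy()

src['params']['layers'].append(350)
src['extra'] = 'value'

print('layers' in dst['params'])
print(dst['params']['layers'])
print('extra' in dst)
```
True
[64, 14, 76, 350]
False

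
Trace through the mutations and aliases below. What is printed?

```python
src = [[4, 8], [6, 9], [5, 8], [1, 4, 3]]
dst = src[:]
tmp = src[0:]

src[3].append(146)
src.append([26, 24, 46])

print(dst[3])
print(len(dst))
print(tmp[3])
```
[1, 4, 3, 146]
4
[1, 4, 3, 146]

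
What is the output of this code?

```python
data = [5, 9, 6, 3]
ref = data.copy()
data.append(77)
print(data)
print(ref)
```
[5, 9, 6, 3, 77]
[5, 9, 6, 3]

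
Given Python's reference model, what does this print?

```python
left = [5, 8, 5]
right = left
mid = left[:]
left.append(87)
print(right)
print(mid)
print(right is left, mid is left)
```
[5, 8, 5, 87]
[5, 8, 5]
True False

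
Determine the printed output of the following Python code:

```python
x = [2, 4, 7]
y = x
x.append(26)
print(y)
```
[2, 4, 7, 26]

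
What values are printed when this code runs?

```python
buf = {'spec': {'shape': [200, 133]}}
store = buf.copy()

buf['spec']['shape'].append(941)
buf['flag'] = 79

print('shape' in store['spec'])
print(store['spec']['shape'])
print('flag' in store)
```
True
[200, 133, 941]
False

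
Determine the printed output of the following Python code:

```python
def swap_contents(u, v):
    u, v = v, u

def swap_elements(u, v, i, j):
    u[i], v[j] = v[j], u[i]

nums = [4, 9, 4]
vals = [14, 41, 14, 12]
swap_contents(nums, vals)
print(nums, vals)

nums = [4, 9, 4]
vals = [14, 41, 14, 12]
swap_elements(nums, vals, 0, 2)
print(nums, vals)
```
[4, 9, 4] [14, 41, 14, 12]
[14, 9, 4] [14, 41, 4, 12]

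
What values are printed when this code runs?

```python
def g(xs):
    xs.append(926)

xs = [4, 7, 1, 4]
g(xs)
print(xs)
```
[4, 7, 1, 4, 926]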